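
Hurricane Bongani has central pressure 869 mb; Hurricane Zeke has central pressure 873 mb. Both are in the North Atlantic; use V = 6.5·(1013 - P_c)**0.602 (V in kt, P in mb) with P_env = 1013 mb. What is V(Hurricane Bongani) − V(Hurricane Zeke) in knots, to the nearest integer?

Hurricane Bongani: ΔP = 144; V ≈ 6.5 × 144^0.602 ≈ 129.49 kt.
Hurricane Zeke: ΔP = 140; V ≈ 6.5 × 140^0.602 ≈ 127.32 kt.
Difference ≈ 129.49 − 127.32 = 2.17 → 2 kt.

2 kt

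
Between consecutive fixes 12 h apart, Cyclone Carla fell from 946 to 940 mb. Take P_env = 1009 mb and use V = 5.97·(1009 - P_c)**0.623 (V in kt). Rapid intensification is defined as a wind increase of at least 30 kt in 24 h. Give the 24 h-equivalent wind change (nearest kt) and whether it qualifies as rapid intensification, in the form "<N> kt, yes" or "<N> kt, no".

V₁: ΔP = 63, V ≈ 5.97 × 63^0.623 ≈ 78.88 kt.
V₂: ΔP = 69, V ≈ 5.97 × 69^0.623 ≈ 83.48 kt.
ΔV over 12 h = 4.60 kt → 24 h equivalent = 4.60 × 24/12 ≈ 9.20 kt.
9 kt < 30 kt ⇒ not rapid intensification.

9 kt, no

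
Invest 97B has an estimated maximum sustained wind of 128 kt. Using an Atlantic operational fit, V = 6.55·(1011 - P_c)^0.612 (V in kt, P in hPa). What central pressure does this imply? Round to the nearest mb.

ΔP = (V / 6.55)^(1/0.612) = (128/6.55)^1.634.
128/6.55 = 19.542; 19.542^1.634 ≈ 128.65 mb.
P_c = 1011 − 128.65 = 882.35 ≈ 882 mb.

882 mb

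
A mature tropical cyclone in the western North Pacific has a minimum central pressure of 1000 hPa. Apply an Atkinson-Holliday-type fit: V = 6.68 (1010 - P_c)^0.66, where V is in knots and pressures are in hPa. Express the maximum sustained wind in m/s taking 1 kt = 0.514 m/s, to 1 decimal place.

15.7 m/s

ΔP = 1010 − 1000 = 10 hPa.
V ≈ 6.68 × 10^0.66 = 6.68 × 4.571 ≈ 30.533 kt.
30.533 × 0.514 ≈ 15.69 m/s → 15.7 m/s.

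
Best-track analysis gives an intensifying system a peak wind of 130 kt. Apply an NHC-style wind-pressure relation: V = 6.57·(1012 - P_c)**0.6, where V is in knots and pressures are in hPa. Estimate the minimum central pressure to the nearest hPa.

ΔP = (V / 6.57)^(1/0.6) = (130/6.57)^1.667.
130/6.57 = 19.787; 19.787^1.667 ≈ 144.75 hPa.
P_c = 1012 − 144.75 = 867.25 ≈ 867 hPa.

867 hPa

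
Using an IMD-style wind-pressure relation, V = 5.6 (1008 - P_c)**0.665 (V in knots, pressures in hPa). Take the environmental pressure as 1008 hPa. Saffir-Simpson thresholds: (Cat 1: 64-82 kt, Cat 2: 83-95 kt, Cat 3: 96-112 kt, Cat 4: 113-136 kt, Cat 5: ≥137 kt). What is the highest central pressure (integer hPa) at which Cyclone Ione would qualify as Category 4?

Category 4 begins at V = 113 kt.
Required ΔP = (113/5.6)^(1/0.665) = 20.179^1.504 ≈ 91.67 hPa.
P_c ≤ 1008 − 91.67 = 916.33, so the highest integer P_c is 916 hPa.

916 hPa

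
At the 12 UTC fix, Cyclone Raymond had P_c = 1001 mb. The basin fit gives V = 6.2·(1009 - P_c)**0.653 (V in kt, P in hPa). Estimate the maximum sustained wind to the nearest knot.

24 kt

ΔP = 1009 − 1001 = 8 mb.
8^0.653 ≈ 3.888.
V ≈ 6.2 × 3.888 ≈ 24.1 kt.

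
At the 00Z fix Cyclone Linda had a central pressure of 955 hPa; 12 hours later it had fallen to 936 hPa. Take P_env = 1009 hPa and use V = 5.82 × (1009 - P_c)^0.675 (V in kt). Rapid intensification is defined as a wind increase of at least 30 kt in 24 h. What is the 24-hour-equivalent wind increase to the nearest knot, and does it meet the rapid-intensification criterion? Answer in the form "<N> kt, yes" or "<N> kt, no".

39 kt, yes

V₁: ΔP = 54, V ≈ 5.82 × 54^0.675 ≈ 85.96 kt.
V₂: ΔP = 73, V ≈ 5.82 × 73^0.675 ≈ 105.36 kt.
ΔV over 12 h = 19.40 kt → 24 h equivalent = 19.40 × 24/12 ≈ 38.80 kt.
39 kt ≥ 30 kt ⇒ rapid intensification.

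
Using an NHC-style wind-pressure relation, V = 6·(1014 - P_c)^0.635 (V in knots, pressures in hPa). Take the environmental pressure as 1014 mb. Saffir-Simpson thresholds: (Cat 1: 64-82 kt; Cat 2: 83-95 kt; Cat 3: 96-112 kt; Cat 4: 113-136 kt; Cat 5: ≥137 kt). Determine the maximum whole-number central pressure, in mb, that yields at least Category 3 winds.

935 mb

Category 3 begins at V = 96 kt.
Required ΔP = (96/6)^(1/0.635) = 16.000^1.575 ≈ 78.75 mb.
P_c ≤ 1014 − 78.75 = 935.25, so the highest integer P_c is 935 mb.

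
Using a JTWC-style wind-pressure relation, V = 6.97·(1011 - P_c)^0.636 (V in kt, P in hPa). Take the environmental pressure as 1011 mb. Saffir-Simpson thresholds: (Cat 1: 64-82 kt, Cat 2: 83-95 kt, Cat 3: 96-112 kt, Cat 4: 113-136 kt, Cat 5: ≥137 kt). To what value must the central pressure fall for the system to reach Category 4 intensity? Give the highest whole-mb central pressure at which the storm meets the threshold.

Category 4 begins at V = 113 kt.
Required ΔP = (113/6.97)^(1/0.636) = 16.212^1.572 ≈ 79.85 mb.
P_c ≤ 1011 − 79.85 = 931.15, so the highest integer P_c is 931 mb.

931 mb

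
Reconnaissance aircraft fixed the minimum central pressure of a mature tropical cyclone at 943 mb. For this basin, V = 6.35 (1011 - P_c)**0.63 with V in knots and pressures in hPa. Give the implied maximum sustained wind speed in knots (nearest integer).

91 kt

ΔP = 1011 − 943 = 68 mb.
68^0.63 ≈ 14.272.
V ≈ 6.35 × 14.272 ≈ 90.6 kt.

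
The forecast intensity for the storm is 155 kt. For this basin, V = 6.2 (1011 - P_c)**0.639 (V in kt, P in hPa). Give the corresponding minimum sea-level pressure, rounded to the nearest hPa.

857 hPa

ΔP = (V / 6.2)^(1/0.639) = (155/6.2)^1.565.
155/6.2 = 25.000; 25.000^1.565 ≈ 154.06 hPa.
P_c = 1011 − 154.06 = 856.94 ≈ 857 hPa.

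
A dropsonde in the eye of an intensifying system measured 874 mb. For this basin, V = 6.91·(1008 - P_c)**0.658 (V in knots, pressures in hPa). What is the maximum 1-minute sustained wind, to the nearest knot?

173 kt

ΔP = 1008 − 874 = 134 mb.
134^0.658 ≈ 25.098.
V ≈ 6.91 × 25.098 ≈ 173.4 kt.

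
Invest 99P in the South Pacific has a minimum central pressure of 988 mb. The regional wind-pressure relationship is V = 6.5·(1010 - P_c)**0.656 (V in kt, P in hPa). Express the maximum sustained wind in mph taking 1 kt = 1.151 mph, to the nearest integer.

57 mph

ΔP = 1010 − 988 = 22 mb.
V ≈ 6.5 × 22^0.656 = 6.5 × 7.597 ≈ 49.379 kt.
49.379 × 1.151 ≈ 56.84 mph → 57 mph.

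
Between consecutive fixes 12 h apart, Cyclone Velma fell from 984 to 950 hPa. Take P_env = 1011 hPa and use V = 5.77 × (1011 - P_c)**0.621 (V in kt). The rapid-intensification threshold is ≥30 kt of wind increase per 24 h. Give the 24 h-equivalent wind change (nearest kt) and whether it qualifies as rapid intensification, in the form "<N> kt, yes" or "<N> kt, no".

V₁: ΔP = 27, V ≈ 5.77 × 27^0.621 ≈ 44.67 kt.
V₂: ΔP = 61, V ≈ 5.77 × 61^0.621 ≈ 74.11 kt.
ΔV over 12 h = 29.44 kt → 24 h equivalent = 29.44 × 24/12 ≈ 58.88 kt.
59 kt ≥ 30 kt ⇒ rapid intensification.

59 kt, yes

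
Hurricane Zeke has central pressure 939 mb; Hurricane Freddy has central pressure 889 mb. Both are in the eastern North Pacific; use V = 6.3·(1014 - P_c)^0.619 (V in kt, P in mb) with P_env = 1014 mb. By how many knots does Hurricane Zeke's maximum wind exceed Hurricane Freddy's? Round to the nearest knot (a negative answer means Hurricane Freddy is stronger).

-34 kt

Hurricane Zeke: ΔP = 75; V ≈ 6.3 × 75^0.619 ≈ 91.20 kt.
Hurricane Freddy: ΔP = 125; V ≈ 6.3 × 125^0.619 ≈ 125.12 kt.
Difference ≈ 91.20 − 125.12 = -33.92 → -34 kt.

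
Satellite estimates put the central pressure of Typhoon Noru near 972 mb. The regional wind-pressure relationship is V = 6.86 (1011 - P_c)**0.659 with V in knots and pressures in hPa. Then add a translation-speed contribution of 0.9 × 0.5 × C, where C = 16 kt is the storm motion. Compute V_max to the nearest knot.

84 kt

ΔP = 1011 − 972 = 39 mb.
39^0.659 ≈ 11.182.
V ≈ 6.86 × 11.182 ≈ 76.7 kt.
Translation term: 0.9 × 0.5 × 16 = 7.2 kt.
Corrected V ≈ 83.9 kt → 84 kt.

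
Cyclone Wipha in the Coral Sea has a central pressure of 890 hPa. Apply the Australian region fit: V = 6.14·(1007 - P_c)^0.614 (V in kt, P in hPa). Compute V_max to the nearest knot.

114 kt

ΔP = 1007 − 890 = 117 hPa.
117^0.614 ≈ 18.615.
V ≈ 6.14 × 18.615 ≈ 114.3 kt.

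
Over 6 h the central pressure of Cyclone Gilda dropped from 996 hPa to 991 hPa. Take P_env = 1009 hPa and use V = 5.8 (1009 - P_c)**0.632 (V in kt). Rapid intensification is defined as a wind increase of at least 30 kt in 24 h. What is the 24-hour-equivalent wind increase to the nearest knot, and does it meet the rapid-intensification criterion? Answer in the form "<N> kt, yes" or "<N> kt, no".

V₁: ΔP = 13, V ≈ 5.8 × 13^0.632 ≈ 29.34 kt.
V₂: ΔP = 18, V ≈ 5.8 × 18^0.632 ≈ 36.04 kt.
ΔV over 6 h = 6.70 kt → 24 h equivalent = 6.70 × 24/6 ≈ 26.80 kt.
27 kt < 30 kt ⇒ not rapid intensification.

27 kt, no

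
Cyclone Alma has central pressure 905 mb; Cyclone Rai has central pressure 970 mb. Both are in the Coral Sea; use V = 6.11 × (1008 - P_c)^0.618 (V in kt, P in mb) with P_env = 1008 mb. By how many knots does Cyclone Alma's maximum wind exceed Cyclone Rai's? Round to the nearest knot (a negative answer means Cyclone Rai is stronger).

Cyclone Alma: ΔP = 103; V ≈ 6.11 × 103^0.618 ≈ 107.15 kt.
Cyclone Rai: ΔP = 38; V ≈ 6.11 × 38^0.618 ≈ 57.86 kt.
Difference ≈ 107.15 − 57.86 = 49.29 → 49 kt.

49 kt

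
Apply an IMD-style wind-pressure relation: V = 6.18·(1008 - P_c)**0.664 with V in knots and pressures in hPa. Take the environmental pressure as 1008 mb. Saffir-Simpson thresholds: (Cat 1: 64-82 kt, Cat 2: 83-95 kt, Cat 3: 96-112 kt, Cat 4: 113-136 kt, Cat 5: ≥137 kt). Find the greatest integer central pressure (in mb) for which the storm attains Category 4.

Category 4 begins at V = 113 kt.
Required ΔP = (113/6.18)^(1/0.664) = 18.285^1.506 ≈ 79.57 mb.
P_c ≤ 1008 − 79.57 = 928.43, so the highest integer P_c is 928 mb.

928 mb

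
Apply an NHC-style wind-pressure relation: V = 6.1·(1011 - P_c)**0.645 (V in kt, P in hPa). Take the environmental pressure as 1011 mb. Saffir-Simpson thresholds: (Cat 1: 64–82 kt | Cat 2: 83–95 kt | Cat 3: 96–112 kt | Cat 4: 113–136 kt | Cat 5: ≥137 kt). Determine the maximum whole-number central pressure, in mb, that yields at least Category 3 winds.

939 mb

Category 3 begins at V = 96 kt.
Required ΔP = (96/6.1)^(1/0.645) = 15.738^1.550 ≈ 71.73 mb.
P_c ≤ 1011 − 71.73 = 939.27, so the highest integer P_c is 939 mb.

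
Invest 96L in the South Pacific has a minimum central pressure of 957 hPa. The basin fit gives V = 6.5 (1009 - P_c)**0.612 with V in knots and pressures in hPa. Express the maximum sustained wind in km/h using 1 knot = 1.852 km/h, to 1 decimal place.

135.1 km/h

ΔP = 1009 − 957 = 52 hPa.
V ≈ 6.5 × 52^0.612 = 6.5 × 11.225 ≈ 72.964 kt.
72.964 × 1.852 ≈ 135.13 km/h → 135.1 km/h.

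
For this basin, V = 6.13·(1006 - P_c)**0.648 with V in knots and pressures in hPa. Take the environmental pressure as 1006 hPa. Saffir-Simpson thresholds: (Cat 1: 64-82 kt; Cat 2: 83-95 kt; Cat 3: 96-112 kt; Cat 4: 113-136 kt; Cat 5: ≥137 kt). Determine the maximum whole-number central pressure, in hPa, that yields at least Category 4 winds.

Category 4 begins at V = 113 kt.
Required ΔP = (113/6.13)^(1/0.648) = 18.434^1.543 ≈ 89.77 hPa.
P_c ≤ 1006 − 89.77 = 916.23, so the highest integer P_c is 916 hPa.

916 hPa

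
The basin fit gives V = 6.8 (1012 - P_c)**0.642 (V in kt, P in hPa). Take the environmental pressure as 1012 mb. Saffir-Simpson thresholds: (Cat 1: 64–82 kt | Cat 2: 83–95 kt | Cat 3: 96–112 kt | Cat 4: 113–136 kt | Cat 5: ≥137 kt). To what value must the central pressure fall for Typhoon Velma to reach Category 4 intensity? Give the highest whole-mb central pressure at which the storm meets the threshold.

932 mb

Category 4 begins at V = 113 kt.
Required ΔP = (113/6.8)^(1/0.642) = 16.618^1.558 ≈ 79.65 mb.
P_c ≤ 1012 − 79.65 = 932.35, so the highest integer P_c is 932 mb.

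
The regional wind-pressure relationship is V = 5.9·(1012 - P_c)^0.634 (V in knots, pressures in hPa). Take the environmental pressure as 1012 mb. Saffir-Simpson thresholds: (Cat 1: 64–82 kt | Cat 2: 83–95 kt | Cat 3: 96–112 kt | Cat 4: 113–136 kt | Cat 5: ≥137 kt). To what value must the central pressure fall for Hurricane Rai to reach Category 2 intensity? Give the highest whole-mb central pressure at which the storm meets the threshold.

Category 2 begins at V = 83 kt.
Required ΔP = (83/5.9)^(1/0.634) = 14.068^1.577 ≈ 64.73 mb.
P_c ≤ 1012 − 64.73 = 947.27, so the highest integer P_c is 947 mb.

947 mb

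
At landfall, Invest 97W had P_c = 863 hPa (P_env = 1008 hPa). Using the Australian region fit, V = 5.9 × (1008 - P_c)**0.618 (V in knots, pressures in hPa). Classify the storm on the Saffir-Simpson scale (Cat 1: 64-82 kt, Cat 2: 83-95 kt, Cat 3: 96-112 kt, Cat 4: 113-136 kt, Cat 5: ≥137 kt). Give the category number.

ΔP = 1008 − 863 = 145 hPa.
V ≈ 5.9 × 145^0.618 = 5.9 × 21.66 ≈ 128 kt.
128 kt falls in the Category 4 band.

4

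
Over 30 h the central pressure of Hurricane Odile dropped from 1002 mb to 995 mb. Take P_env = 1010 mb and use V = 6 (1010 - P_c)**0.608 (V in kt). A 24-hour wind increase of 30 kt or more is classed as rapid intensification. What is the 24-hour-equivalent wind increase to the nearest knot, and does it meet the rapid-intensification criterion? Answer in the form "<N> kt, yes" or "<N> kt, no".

8 kt, no

V₁: ΔP = 8, V ≈ 6 × 8^0.608 ≈ 21.24 kt.
V₂: ΔP = 15, V ≈ 6 × 15^0.608 ≈ 31.13 kt.
ΔV over 30 h = 9.89 kt → 24 h equivalent = 9.89 × 24/30 ≈ 7.91 kt.
8 kt < 30 kt ⇒ not rapid intensification.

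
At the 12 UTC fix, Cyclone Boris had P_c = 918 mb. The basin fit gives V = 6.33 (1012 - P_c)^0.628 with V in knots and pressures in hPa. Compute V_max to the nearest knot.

110 kt

ΔP = 1012 − 918 = 94 mb.
94^0.628 ≈ 17.343.
V ≈ 6.33 × 17.343 ≈ 109.8 kt.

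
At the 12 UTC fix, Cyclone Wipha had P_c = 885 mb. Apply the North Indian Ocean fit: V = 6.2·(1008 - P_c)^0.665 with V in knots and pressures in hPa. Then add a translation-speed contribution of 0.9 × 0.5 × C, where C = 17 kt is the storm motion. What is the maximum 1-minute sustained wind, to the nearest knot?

ΔP = 1008 − 885 = 123 mb.
123^0.665 ≈ 24.535.
V ≈ 6.2 × 24.535 ≈ 152.1 kt.
Translation term: 0.9 × 0.5 × 17 = 7.65 kt.
Corrected V ≈ 159.75 kt → 160 kt.

160 kt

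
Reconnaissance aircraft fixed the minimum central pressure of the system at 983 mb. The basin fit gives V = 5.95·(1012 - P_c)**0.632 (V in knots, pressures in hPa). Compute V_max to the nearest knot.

50 kt

ΔP = 1012 − 983 = 29 mb.
29^0.632 ≈ 8.399.
V ≈ 5.95 × 8.399 ≈ 50.0 kt.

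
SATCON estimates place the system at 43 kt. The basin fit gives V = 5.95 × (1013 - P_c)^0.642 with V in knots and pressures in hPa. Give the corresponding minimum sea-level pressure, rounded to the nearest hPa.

ΔP = (V / 5.95)^(1/0.642) = (43/5.95)^1.558.
43/5.95 = 7.227; 7.227^1.558 ≈ 21.77 hPa.
P_c = 1013 − 21.77 = 991.23 ≈ 991 hPa.

991 hPa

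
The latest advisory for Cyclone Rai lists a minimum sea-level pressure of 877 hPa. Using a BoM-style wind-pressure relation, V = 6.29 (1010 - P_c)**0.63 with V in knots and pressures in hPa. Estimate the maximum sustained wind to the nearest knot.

ΔP = 1010 − 877 = 133 hPa.
133^0.63 ≈ 21.778.
V ≈ 6.29 × 21.778 ≈ 137.0 kt.

137 kt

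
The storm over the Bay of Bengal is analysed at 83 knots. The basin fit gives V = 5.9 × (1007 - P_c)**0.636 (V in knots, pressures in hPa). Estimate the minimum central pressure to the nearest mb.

943 mb

ΔP = (V / 5.9)^(1/0.636) = (83/5.9)^1.572.
83/5.9 = 14.068; 14.068^1.572 ≈ 63.88 mb.
P_c = 1007 − 63.88 = 943.12 ≈ 943 mb.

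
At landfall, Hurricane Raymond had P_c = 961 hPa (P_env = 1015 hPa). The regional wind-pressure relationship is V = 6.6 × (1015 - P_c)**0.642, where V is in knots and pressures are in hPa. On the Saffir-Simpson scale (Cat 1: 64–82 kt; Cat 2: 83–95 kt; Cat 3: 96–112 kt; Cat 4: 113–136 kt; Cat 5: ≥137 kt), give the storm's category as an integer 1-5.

2

ΔP = 1015 − 961 = 54 hPa.
V ≈ 6.6 × 54^0.642 = 6.6 × 12.95 ≈ 85 kt.
85 kt falls in the Category 2 band.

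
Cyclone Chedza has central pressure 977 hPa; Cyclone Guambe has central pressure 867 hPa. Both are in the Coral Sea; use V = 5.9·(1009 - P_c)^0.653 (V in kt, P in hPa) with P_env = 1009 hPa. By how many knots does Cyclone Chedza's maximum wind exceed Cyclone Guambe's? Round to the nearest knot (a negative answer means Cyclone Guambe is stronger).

-93 kt

Cyclone Chedza: ΔP = 32; V ≈ 5.9 × 32^0.653 ≈ 56.72 kt.
Cyclone Guambe: ΔP = 142; V ≈ 5.9 × 142^0.653 ≈ 150.07 kt.
Difference ≈ 56.72 − 150.07 = -93.35 → -93 kt.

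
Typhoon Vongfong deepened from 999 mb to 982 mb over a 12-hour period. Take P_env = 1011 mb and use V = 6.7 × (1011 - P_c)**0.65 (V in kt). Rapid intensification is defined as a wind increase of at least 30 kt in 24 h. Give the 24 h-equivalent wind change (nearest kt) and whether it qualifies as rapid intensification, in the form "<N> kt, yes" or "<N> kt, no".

V₁: ΔP = 12, V ≈ 6.7 × 12^0.65 ≈ 33.69 kt.
V₂: ΔP = 29, V ≈ 6.7 × 29^0.65 ≈ 59.79 kt.
ΔV over 12 h = 26.10 kt → 24 h equivalent = 26.10 × 24/12 ≈ 52.20 kt.
52 kt ≥ 30 kt ⇒ rapid intensification.

52 kt, yes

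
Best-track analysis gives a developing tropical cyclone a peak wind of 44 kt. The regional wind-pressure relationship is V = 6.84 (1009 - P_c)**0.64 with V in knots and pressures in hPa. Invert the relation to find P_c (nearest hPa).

991 hPa

ΔP = (V / 6.84)^(1/0.64) = (44/6.84)^1.562.
44/6.84 = 6.433; 6.433^1.562 ≈ 18.33 hPa.
P_c = 1009 − 18.33 = 990.67 ≈ 991 hPa.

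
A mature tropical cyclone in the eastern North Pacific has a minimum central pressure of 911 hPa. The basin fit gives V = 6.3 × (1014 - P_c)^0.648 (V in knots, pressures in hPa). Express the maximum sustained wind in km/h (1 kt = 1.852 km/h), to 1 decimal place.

ΔP = 1014 − 911 = 103 hPa.
V ≈ 6.3 × 103^0.648 = 6.3 × 20.152 ≈ 126.958 kt.
126.958 × 1.852 ≈ 235.13 km/h → 235.1 km/h.

235.1 km/h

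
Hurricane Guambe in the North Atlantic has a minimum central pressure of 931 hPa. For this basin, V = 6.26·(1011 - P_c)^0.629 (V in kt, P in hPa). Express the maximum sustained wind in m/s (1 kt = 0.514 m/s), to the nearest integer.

ΔP = 1011 − 931 = 80 hPa.
V ≈ 6.26 × 80^0.629 = 6.26 × 15.741 ≈ 98.541 kt.
98.541 × 0.514 ≈ 50.65 m/s → 51 m/s.

51 m/s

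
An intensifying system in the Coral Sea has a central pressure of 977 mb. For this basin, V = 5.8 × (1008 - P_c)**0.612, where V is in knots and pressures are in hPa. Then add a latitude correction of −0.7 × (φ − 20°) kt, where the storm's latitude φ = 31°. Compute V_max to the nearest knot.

ΔP = 1008 − 977 = 31 mb.
31^0.612 ≈ 8.179.
V ≈ 5.8 × 8.179 ≈ 47.4 kt.
Latitude correction: −0.7 × (31 − 20) = -7.7 kt.
Corrected V ≈ 39.7 kt → 40 kt.

40 kt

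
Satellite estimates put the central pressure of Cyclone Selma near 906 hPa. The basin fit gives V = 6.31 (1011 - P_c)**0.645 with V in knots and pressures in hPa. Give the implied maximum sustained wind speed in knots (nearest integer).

ΔP = 1011 − 906 = 105 hPa.
105^0.645 ≈ 20.122.
V ≈ 6.31 × 20.122 ≈ 127.0 kt.

127 kt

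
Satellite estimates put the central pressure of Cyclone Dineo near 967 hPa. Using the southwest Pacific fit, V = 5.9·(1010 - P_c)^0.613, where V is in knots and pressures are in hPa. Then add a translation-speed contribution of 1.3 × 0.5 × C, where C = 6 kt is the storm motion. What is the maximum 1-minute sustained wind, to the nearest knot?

ΔP = 1010 − 967 = 43 hPa.
43^0.613 ≈ 10.030.
V ≈ 5.9 × 10.030 ≈ 59.2 kt.
Translation term: 1.3 × 0.5 × 6 = 3.9 kt.
Corrected V ≈ 63.1 kt → 63 kt.

63 kt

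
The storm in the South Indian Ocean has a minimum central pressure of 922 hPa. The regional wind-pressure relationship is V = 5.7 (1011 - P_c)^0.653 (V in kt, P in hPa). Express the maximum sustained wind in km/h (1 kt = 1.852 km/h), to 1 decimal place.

ΔP = 1011 − 922 = 89 hPa.
V ≈ 5.7 × 89^0.653 = 5.7 × 18.748 ≈ 106.863 kt.
106.863 × 1.852 ≈ 197.91 km/h → 197.9 km/h.

197.9 km/h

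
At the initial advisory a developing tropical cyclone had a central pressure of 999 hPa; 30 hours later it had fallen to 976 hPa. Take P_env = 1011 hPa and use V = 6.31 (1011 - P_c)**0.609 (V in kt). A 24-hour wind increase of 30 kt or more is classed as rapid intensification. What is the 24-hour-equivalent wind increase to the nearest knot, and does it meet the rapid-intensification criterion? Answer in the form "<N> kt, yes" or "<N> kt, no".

V₁: ΔP = 12, V ≈ 6.31 × 12^0.609 ≈ 28.66 kt.
V₂: ΔP = 35, V ≈ 6.31 × 35^0.609 ≈ 55.00 kt.
ΔV over 30 h = 26.34 kt → 24 h equivalent = 26.34 × 24/30 ≈ 21.07 kt.
21 kt < 30 kt ⇒ not rapid intensification.

21 kt, no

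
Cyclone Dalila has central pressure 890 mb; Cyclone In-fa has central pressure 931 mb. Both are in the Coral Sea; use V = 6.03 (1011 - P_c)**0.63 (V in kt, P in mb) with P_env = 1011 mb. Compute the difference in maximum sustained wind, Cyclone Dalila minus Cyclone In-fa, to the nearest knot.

Cyclone Dalila: ΔP = 121; V ≈ 6.03 × 121^0.63 ≈ 123.73 kt.
Cyclone In-fa: ΔP = 80; V ≈ 6.03 × 80^0.63 ≈ 95.34 kt.
Difference ≈ 123.73 − 95.34 = 28.39 → 28 kt.

28 kt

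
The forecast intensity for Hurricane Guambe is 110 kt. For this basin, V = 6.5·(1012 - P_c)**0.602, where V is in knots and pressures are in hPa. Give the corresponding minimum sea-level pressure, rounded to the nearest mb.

ΔP = (V / 6.5)^(1/0.602) = (110/6.5)^1.661.
110/6.5 = 16.923; 16.923^1.661 ≈ 109.82 mb.
P_c = 1012 − 109.82 = 902.18 ≈ 902 mb.

902 mb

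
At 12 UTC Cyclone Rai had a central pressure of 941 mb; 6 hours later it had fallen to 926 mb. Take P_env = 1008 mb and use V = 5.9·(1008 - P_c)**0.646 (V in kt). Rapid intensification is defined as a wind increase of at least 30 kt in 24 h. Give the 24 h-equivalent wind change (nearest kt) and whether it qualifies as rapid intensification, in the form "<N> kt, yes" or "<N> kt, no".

50 kt, yes

V₁: ΔP = 67, V ≈ 5.9 × 67^0.646 ≈ 89.23 kt.
V₂: ΔP = 82, V ≈ 5.9 × 82^0.646 ≈ 101.67 kt.
ΔV over 6 h = 12.44 kt → 24 h equivalent = 12.44 × 24/6 ≈ 49.76 kt.
50 kt ≥ 30 kt ⇒ rapid intensification.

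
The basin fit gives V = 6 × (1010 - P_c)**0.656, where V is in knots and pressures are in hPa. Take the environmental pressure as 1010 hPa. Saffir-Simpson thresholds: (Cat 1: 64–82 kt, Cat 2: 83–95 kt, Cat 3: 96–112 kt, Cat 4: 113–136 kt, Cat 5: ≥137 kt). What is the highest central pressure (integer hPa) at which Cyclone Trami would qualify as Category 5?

Category 5 begins at V = 137 kt.
Required ΔP = (137/6)^(1/0.656) = 22.833^1.524 ≈ 117.76 hPa.
P_c ≤ 1010 − 117.76 = 892.24, so the highest integer P_c is 892 hPa.

892 hPa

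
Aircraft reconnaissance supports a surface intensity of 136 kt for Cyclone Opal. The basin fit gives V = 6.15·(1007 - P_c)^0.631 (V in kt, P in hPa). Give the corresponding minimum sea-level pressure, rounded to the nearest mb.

ΔP = (V / 6.15)^(1/0.631) = (136/6.15)^1.585.
136/6.15 = 22.114; 22.114^1.585 ≈ 135.21 mb.
P_c = 1007 − 135.21 = 871.79 ≈ 872 mb.

872 mb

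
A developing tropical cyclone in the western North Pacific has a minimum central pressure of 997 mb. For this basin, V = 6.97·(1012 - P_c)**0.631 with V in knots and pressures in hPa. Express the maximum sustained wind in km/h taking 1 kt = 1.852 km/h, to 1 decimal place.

71.3 km/h

ΔP = 1012 − 997 = 15 mb.
V ≈ 6.97 × 15^0.631 = 6.97 × 5.522 ≈ 38.490 kt.
38.490 × 1.852 ≈ 71.28 km/h → 71.3 km/h.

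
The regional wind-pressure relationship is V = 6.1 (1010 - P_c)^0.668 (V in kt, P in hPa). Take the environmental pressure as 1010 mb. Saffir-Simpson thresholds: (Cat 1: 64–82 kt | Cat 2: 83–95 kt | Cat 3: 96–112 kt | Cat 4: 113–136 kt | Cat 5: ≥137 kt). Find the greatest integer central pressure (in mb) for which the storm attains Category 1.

976 mb

Category 1 begins at V = 64 kt.
Required ΔP = (64/6.1)^(1/0.668) = 10.492^1.497 ≈ 33.75 mb.
P_c ≤ 1010 − 33.75 = 976.25, so the highest integer P_c is 976 mb.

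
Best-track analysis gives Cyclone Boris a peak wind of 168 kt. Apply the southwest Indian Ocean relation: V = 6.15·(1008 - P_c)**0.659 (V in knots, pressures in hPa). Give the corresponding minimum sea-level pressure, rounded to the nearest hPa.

ΔP = (V / 6.15)^(1/0.659) = (168/6.15)^1.517.
168/6.15 = 27.317; 27.317^1.517 ≈ 151.26 hPa.
P_c = 1008 − 151.26 = 856.74 ≈ 857 hPa.

857 hPa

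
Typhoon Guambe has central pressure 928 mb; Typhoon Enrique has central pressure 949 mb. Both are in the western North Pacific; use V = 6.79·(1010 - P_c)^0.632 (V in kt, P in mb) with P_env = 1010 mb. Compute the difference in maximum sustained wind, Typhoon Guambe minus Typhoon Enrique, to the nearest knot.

19 kt

Typhoon Guambe: ΔP = 82; V ≈ 6.79 × 82^0.632 ≈ 110.00 kt.
Typhoon Enrique: ΔP = 61; V ≈ 6.79 × 61^0.632 ≈ 91.24 kt.
Difference ≈ 110.00 − 91.24 = 18.76 → 19 kt.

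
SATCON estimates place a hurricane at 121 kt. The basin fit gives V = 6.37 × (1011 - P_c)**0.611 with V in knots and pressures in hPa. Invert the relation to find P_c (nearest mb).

ΔP = (V / 6.37)^(1/0.611) = (121/6.37)^1.637.
121/6.37 = 18.995; 18.995^1.637 ≈ 123.80 mb.
P_c = 1011 − 123.80 = 887.20 ≈ 887 mb.

887 mb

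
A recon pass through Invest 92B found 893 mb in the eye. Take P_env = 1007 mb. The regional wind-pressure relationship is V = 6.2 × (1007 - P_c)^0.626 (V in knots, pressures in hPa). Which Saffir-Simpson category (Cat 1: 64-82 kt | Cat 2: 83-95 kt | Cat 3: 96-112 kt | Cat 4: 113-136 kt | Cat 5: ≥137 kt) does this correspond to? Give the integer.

ΔP = 1007 − 893 = 114 mb.
V ≈ 6.2 × 114^0.626 = 6.2 × 19.39 ≈ 120 kt.
120 kt falls in the Category 4 band.

4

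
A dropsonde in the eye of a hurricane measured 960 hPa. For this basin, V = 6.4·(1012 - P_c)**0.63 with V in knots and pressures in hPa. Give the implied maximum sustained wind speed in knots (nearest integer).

ΔP = 1012 − 960 = 52 hPa.
52^0.63 ≈ 12.053.
V ≈ 6.4 × 12.053 ≈ 77.1 kt.

77 kt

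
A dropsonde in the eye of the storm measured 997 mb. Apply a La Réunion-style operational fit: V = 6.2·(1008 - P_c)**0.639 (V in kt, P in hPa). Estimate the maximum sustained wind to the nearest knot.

29 kt

ΔP = 1008 − 997 = 11 mb.
11^0.639 ≈ 4.629.
V ≈ 6.2 × 4.629 ≈ 28.7 kt.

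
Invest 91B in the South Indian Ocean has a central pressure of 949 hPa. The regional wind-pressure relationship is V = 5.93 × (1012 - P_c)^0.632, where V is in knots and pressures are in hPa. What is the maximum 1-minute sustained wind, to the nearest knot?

81 kt

ΔP = 1012 − 949 = 63 hPa.
63^0.632 ≈ 13.715.
V ≈ 5.93 × 13.715 ≈ 81.3 kt.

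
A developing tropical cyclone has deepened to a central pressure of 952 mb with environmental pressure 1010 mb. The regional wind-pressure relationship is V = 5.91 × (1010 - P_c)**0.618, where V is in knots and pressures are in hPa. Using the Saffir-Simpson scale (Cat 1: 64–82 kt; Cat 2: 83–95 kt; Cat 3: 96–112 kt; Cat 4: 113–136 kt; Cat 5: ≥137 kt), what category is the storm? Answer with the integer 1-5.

ΔP = 1010 − 952 = 58 mb.
V ≈ 5.91 × 58^0.618 = 5.91 × 12.30 ≈ 73 kt.
73 kt falls in the Category 1 band.

1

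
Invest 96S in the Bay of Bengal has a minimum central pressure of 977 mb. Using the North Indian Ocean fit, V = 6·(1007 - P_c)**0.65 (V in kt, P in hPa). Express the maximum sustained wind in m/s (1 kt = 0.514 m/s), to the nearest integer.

28 m/s

ΔP = 1007 − 977 = 30 mb.
V ≈ 6 × 30^0.65 = 6 × 9.123 ≈ 54.737 kt.
54.737 × 0.514 ≈ 28.13 m/s → 28 m/s.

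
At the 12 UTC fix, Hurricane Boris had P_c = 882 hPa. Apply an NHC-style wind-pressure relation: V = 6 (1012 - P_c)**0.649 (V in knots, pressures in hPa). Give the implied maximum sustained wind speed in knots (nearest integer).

ΔP = 1012 − 882 = 130 hPa.
130^0.649 ≈ 23.548.
V ≈ 6 × 23.548 ≈ 141.3 kt.

141 kt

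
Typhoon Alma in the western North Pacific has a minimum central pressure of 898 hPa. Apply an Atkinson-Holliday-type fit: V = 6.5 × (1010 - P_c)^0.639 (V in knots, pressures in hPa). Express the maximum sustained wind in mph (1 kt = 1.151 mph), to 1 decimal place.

152.6 mph

ΔP = 1010 − 898 = 112 hPa.
V ≈ 6.5 × 112^0.639 = 6.5 × 20.392 ≈ 132.545 kt.
132.545 × 1.151 ≈ 152.56 mph → 152.6 mph.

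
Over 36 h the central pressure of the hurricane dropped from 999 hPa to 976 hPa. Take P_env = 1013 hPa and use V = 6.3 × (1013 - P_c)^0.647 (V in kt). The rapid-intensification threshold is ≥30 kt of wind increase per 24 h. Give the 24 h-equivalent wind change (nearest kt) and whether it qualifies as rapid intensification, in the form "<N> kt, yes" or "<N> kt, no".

V₁: ΔP = 14, V ≈ 6.3 × 14^0.647 ≈ 34.74 kt.
V₂: ΔP = 37, V ≈ 6.3 × 37^0.647 ≈ 65.16 kt.
ΔV over 36 h = 30.42 kt → 24 h equivalent = 30.42 × 24/36 ≈ 20.28 kt.
20 kt < 30 kt ⇒ not rapid intensification.

20 kt, no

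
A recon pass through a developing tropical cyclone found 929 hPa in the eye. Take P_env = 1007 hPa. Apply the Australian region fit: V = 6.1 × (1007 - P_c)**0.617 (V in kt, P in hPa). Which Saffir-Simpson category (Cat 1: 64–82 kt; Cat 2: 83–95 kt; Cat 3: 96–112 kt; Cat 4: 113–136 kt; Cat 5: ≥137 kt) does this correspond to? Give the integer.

2

ΔP = 1007 − 929 = 78 hPa.
V ≈ 6.1 × 78^0.617 = 6.1 × 14.70 ≈ 90 kt.
90 kt falls in the Category 2 band.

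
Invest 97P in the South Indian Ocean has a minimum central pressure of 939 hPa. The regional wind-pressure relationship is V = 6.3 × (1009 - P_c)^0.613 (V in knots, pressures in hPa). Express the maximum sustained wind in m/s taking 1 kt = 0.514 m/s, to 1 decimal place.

ΔP = 1009 − 939 = 70 hPa.
V ≈ 6.3 × 70^0.613 = 6.3 × 13.522 ≈ 85.189 kt.
85.189 × 0.514 ≈ 43.79 m/s → 43.8 m/s.

43.8 m/s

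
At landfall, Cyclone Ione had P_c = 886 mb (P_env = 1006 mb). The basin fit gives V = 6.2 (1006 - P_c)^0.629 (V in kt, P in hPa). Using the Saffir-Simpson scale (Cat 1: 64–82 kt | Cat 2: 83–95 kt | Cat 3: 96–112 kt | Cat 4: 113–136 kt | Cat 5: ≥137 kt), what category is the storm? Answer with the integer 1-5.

4

ΔP = 1006 − 886 = 120 mb.
V ≈ 6.2 × 120^0.629 = 6.2 × 20.31 ≈ 126 kt.
126 kt falls in the Category 4 band.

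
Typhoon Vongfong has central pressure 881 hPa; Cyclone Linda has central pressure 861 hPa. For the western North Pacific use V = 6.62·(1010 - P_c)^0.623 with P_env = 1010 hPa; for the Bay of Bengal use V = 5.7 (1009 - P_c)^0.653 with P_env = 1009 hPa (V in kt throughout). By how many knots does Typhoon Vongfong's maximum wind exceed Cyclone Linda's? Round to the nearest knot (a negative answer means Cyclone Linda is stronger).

Typhoon Vongfong: ΔP = 129; V ≈ 6.62 × 129^0.623 ≈ 136.70 kt.
Cyclone Linda: ΔP = 148; V ≈ 5.7 × 148^0.653 ≈ 148.96 kt.
Difference ≈ 136.70 − 148.96 = -12.26 → -12 kt.

-12 kt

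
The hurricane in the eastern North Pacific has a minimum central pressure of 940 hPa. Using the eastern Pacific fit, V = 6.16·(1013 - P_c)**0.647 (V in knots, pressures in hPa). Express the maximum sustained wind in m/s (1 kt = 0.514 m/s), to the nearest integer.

51 m/s

ΔP = 1013 − 940 = 73 hPa.
V ≈ 6.16 × 73^0.647 = 6.16 × 16.054 ≈ 98.890 kt.
98.890 × 0.514 ≈ 50.83 m/s → 51 m/s.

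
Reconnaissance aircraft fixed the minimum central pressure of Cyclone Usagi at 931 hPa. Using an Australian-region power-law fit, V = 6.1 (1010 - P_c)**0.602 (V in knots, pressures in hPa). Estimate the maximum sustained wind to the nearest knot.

ΔP = 1010 − 931 = 79 hPa.
79^0.602 ≈ 13.879.
V ≈ 6.1 × 13.879 ≈ 84.7 kt.

85 kt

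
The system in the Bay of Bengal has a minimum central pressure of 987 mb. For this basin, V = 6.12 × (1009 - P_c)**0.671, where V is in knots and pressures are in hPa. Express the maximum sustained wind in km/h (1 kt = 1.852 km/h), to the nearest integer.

90 km/h

ΔP = 1009 − 987 = 22 mb.
V ≈ 6.12 × 22^0.671 = 6.12 × 7.957 ≈ 48.699 kt.
48.699 × 1.852 ≈ 90.19 km/h → 90 km/h.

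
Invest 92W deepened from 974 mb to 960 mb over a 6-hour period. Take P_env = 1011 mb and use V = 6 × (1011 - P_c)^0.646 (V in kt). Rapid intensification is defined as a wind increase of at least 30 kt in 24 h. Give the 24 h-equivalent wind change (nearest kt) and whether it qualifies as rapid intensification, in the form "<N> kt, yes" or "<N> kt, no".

57 kt, yes

V₁: ΔP = 37, V ≈ 6 × 37^0.646 ≈ 61.83 kt.
V₂: ΔP = 51, V ≈ 6 × 51^0.646 ≈ 76.07 kt.
ΔV over 6 h = 14.24 kt → 24 h equivalent = 14.24 × 24/6 ≈ 56.96 kt.
57 kt ≥ 30 kt ⇒ rapid intensification.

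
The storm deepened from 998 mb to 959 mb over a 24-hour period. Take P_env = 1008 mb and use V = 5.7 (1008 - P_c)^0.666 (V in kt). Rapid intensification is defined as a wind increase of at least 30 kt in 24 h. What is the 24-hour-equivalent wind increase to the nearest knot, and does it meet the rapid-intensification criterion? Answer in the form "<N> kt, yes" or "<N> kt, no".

V₁: ΔP = 10, V ≈ 5.7 × 10^0.666 ≈ 26.42 kt.
V₂: ΔP = 49, V ≈ 5.7 × 49^0.666 ≈ 76.13 kt.
ΔV over 24 h = 49.71 kt → 24 h equivalent = 49.71 × 24/24 ≈ 49.71 kt.
50 kt ≥ 30 kt ⇒ rapid intensification.

50 kt, yes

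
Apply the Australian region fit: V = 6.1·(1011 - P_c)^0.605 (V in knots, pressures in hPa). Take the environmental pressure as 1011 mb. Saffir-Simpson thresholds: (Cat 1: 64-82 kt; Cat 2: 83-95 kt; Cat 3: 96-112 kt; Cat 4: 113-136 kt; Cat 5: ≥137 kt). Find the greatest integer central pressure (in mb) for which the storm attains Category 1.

962 mb

Category 1 begins at V = 64 kt.
Required ΔP = (64/6.1)^(1/0.605) = 10.492^1.653 ≈ 48.68 mb.
P_c ≤ 1011 − 48.68 = 962.32, so the highest integer P_c is 962 mb.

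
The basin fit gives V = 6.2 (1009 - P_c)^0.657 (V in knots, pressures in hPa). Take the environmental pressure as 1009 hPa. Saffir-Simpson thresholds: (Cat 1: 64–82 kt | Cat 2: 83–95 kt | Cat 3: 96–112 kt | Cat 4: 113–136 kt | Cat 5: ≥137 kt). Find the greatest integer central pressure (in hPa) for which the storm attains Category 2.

Category 2 begins at V = 83 kt.
Required ΔP = (83/6.2)^(1/0.657) = 13.387^1.522 ≈ 51.87 hPa.
P_c ≤ 1009 − 51.87 = 957.13, so the highest integer P_c is 957 hPa.

957 hPa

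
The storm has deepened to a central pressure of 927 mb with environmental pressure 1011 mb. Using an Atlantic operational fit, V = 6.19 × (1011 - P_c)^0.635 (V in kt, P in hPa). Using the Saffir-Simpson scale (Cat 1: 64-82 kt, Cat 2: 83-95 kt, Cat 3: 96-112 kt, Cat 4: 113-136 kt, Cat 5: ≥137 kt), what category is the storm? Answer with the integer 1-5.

ΔP = 1011 − 927 = 84 mb.
V ≈ 6.19 × 84^0.635 = 6.19 × 16.67 ≈ 103 kt.
103 kt falls in the Category 3 band.

3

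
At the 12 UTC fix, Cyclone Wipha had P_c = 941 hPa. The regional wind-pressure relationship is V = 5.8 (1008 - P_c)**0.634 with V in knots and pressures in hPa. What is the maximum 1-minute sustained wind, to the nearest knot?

83 kt

ΔP = 1008 − 941 = 67 hPa.
67^0.634 ≈ 14.379.
V ≈ 5.8 × 14.379 ≈ 83.4 kt.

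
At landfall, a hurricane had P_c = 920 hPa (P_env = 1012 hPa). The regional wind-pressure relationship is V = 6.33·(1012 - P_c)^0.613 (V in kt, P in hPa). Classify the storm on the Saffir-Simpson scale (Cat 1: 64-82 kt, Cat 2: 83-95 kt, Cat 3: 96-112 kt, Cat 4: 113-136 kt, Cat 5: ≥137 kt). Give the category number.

ΔP = 1012 − 920 = 92 hPa.
V ≈ 6.33 × 92^0.613 = 6.33 × 15.99 ≈ 101 kt.
101 kt falls in the Category 3 band.

3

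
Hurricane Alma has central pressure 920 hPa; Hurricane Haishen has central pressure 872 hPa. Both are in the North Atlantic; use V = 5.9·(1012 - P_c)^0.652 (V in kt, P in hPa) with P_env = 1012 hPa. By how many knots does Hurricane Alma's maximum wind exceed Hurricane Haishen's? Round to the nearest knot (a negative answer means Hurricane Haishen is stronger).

-35 kt

Hurricane Alma: ΔP = 92; V ≈ 5.9 × 92^0.652 ≈ 112.52 kt.
Hurricane Haishen: ΔP = 140; V ≈ 5.9 × 140^0.652 ≈ 147.95 kt.
Difference ≈ 112.52 − 147.95 = -35.43 → -35 kt.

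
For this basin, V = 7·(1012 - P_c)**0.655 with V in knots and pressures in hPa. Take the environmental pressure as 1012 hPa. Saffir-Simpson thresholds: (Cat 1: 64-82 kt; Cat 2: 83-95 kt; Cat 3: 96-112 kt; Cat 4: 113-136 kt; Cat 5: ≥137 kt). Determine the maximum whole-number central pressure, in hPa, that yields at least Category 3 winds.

957 hPa

Category 3 begins at V = 96 kt.
Required ΔP = (96/7)^(1/0.655) = 13.714^1.527 ≈ 54.47 hPa.
P_c ≤ 1012 − 54.47 = 957.53, so the highest integer P_c is 957 hPa.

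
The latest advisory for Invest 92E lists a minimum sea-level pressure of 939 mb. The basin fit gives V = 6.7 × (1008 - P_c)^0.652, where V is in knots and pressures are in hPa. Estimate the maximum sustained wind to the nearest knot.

106 kt

ΔP = 1008 − 939 = 69 mb.
69^0.652 ≈ 15.810.
V ≈ 6.7 × 15.810 ≈ 105.9 kt.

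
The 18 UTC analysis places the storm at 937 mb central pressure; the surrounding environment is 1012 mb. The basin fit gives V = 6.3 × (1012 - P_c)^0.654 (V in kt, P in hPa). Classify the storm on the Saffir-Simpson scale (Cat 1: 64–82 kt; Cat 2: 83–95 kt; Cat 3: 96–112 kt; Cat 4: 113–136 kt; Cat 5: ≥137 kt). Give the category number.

3

ΔP = 1012 − 937 = 75 mb.
V ≈ 6.3 × 75^0.654 = 6.3 × 16.84 ≈ 106 kt.
106 kt falls in the Category 3 band.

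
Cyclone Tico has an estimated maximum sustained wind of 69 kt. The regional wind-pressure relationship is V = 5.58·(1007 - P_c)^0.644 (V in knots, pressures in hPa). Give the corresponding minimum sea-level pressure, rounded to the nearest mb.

957 mb

ΔP = (V / 5.58)^(1/0.644) = (69/5.58)^1.553.
69/5.58 = 12.366; 12.366^1.553 ≈ 49.66 mb.
P_c = 1007 − 49.66 = 957.34 ≈ 957 mb.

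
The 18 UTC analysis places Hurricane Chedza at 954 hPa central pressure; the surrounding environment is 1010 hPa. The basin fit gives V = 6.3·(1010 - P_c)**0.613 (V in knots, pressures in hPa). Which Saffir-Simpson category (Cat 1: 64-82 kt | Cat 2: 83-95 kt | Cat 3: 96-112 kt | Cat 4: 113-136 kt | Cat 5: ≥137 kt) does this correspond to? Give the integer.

ΔP = 1010 − 954 = 56 hPa.
V ≈ 6.3 × 56^0.613 = 6.3 × 11.79 ≈ 74 kt.
74 kt falls in the Category 1 band.

1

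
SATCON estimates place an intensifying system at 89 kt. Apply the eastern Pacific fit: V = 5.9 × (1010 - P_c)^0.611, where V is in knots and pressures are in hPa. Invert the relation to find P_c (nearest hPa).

925 hPa

ΔP = (V / 5.9)^(1/0.611) = (89/5.9)^1.637.
89/5.9 = 15.085; 15.085^1.637 ≈ 84.89 hPa.
P_c = 1010 − 84.89 = 925.11 ≈ 925 hPa.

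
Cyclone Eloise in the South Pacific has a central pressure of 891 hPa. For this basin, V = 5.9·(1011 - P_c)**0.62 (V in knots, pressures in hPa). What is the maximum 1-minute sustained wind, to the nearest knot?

115 kt

ΔP = 1011 − 891 = 120 hPa.
120^0.62 ≈ 19.458.
V ≈ 5.9 × 19.458 ≈ 114.8 kt.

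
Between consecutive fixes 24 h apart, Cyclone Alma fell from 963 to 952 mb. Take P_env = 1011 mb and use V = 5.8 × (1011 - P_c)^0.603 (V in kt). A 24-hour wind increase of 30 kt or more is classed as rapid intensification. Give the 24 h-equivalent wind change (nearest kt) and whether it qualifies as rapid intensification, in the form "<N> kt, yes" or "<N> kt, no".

V₁: ΔP = 48, V ≈ 5.8 × 48^0.603 ≈ 59.87 kt.
V₂: ΔP = 59, V ≈ 5.8 × 59^0.603 ≈ 67.80 kt.
ΔV over 24 h = 7.93 kt → 24 h equivalent = 7.93 × 24/24 ≈ 7.93 kt.
8 kt < 30 kt ⇒ not rapid intensification.

8 kt, no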